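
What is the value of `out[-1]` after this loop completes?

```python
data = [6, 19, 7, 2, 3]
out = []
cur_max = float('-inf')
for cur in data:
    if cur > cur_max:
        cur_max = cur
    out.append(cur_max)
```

Running max ends at 19
`out` takes the values: [] → [6] → [6, 19] → [6, 19, 19] → [6, 19, 19, 19] → [6, 19, 19, 19, 19]
So `out[-1]` = 19

Answer: 19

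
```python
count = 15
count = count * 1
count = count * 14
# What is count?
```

Trace:
`count = 15` → count = 15
`count = count * 1` → count = 15
`count = count * 14` → count = 210
So count = 210

Answer: 210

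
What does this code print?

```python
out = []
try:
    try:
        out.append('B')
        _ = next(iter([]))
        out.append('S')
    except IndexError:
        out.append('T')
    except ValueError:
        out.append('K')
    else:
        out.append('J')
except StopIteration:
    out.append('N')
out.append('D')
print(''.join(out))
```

Execution trace: 'B' (try body) → 'N' (outer except StopIteration) → 'D' (after the try/except). Output: BND

Answer: BND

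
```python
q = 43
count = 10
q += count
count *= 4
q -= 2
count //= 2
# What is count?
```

Trace:
`q = 43` → q = 43
`count = 10` → count = 10
`q += count` → q = 53
`count *= 4` → count = 40
`q -= 2` → q = 51
`count //= 2` → count = 20
So count = 20

Answer: 20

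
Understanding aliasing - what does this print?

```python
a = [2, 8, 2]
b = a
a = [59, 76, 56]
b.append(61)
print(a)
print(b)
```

Key concept: rebinding vs mutation: a is rebound to a new list, b still points at the original.
Step by step:
`a = [2, 8, 2]` → a = [2, 8, 2]
`b = a` → b = [2, 8, 2] (same object as a)
`a = [59, 76, 56]` → a = [59, 76, 56]
`b.append(61)` → b = [2, 8, 2, 61]
`print(a)` → prints [59, 76, 56]
`print(b)` → prints [2, 8, 2, 61]

Answer:
[59, 76, 56]
[2, 8, 2, 61]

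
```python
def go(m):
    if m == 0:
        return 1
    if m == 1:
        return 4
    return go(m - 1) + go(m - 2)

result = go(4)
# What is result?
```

Build up from base cases: go(0)=1, go(1)=4, go(2)=5, go(3)=9, go(4)=14

Answer: 14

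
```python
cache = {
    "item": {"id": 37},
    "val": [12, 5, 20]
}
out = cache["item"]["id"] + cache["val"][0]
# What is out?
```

Trace:
`cache = { ...` → cache = {'item': {'id': 37}, 'val': [12, 5, 20]}
`out = cache["item"]["id"] + cache["val"][0]` → out = 49
So out = 49

Answer: 49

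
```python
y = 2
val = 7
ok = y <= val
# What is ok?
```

Trace:
`y = 2` → y = 2
`val = 7` → val = 7
`ok = y <= val` → ok = True
So ok = True

Answer: True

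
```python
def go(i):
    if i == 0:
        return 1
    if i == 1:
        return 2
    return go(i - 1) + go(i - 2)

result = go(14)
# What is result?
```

Build up from base cases: go(0)=1, go(1)=2, go(2)=3, go(3)=5, go(4)=8, go(5)=13, go(6)=21, ..., go(14)=987

Answer: 987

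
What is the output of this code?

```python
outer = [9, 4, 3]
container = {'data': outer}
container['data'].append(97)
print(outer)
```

Key concept: dict holds reference to list.
Step by step:
`outer = [9, 4, 3]` → outer = [9, 4, 3]
`container = {'data': outer}` → container = {'data': [9, 4, 3]}
`container['data'].append(97)` → outer = [9, 4, 3, 97]; container = {'data': [9, 4, 3, 97]}
`print(outer)` → prints [9, 4, 3, 97]

Answer: [9, 4, 3, 97]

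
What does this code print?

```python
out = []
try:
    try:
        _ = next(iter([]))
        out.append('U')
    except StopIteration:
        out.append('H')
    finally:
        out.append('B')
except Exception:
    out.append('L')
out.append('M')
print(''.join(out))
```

Execution trace: 'H' (inner except StopIteration) → 'B' (inner finally) → 'M' (after the try/except). Output: HBM

Answer: HBM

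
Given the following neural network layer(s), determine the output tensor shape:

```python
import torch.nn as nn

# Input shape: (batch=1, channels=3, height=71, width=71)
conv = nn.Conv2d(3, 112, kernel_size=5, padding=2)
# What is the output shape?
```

Input: (1, 3, 71, 71) -> Output: (1, 112, 71, 71)

Answer: (1, 112, 71, 71)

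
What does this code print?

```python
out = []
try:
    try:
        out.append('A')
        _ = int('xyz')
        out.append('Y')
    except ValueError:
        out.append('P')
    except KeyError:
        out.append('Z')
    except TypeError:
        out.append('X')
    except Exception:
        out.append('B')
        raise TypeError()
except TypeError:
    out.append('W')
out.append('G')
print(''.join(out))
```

Execution trace: 'A' (inner try body) → 'P' (inner except ValueError) → 'G' (after the try/except). Output: APG

Answer: APG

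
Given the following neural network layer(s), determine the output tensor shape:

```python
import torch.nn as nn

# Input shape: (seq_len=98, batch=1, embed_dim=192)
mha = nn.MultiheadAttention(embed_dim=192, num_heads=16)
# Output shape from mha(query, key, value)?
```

Input: (98, 1, 192) -> Output: (98, 1, 192)

Answer: (98, 1, 192)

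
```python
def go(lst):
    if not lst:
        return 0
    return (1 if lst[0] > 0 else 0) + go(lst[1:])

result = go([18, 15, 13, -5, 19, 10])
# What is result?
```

Count of positive elements in [18, 15, 13, -5, 19, 10] = 5

Answer: 5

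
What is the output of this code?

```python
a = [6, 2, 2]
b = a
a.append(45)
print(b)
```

Key concept: basic list aliasing.
Step by step:
`a = [6, 2, 2]` → a = [6, 2, 2]
`b = a` → b = [6, 2, 2] (same object as a)
`a.append(45)` → a = [6, 2, 2, 45] (same object as b); b = [6, 2, 2, 45] (same object as a)
`print(b)` → prints [6, 2, 2, 45]

Answer: [6, 2, 2, 45]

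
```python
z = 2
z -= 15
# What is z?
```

Trace:
`z = 2` → z = 2
`z -= 15` → z = -13
So z = -13

Answer: -13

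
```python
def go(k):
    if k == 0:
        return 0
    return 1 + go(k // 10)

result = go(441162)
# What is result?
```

Count of digits of 441162: 6

Answer: 6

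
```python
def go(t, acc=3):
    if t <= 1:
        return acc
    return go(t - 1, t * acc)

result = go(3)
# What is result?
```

Accumulator trace (n, acc): (3, 3) -> (2, 9) -> (1, 18) -> return 18

Answer: 18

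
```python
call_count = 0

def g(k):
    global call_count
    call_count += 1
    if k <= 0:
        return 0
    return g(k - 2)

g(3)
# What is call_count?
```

Linear recursion stepping by 2: 3 calls from k=3 down to ≤0.

Answer: 3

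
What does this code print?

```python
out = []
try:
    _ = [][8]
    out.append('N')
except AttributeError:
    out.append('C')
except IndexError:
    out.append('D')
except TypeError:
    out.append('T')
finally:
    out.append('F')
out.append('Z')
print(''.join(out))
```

Execution trace: 'D' (except IndexError) → 'F' (finally) → 'Z' (after the try/except). Output: DFZ

Answer: DFZ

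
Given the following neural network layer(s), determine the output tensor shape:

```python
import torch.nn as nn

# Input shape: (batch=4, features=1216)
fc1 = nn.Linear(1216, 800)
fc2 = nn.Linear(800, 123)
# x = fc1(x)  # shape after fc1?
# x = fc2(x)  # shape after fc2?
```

Input: (4, 1216) -> after fc1: (4, 800) -> Output: (4, 123)

Answer: (4, 123)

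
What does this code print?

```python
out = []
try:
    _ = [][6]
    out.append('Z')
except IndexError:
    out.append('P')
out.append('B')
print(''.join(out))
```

Execution trace: 'P' (except IndexError) → 'B' (after the try/except). Output: PB

Answer: PB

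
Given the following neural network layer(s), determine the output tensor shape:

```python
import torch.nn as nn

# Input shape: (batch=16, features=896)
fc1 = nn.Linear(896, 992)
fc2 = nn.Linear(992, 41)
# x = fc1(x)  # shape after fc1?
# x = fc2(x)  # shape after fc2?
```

Input: (16, 896) -> after fc1: (16, 992) -> Output: (16, 41)

Answer: (16, 41)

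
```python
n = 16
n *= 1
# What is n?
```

Trace:
`n = 16` → n = 16
`n *= 1` → n = 16
So n = 16

Answer: 16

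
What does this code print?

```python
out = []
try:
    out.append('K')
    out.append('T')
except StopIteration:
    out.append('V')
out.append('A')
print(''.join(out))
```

Execution trace: 'K' (try body) → 'T' (try body, no exception) → 'A' (after the try/except). Output: KTA

Answer: KTA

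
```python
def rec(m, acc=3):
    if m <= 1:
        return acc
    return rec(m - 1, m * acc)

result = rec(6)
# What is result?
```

Accumulator trace (n, acc): (6, 3) -> (5, 18) -> (4, 90) -> (3, 360) -> (2, 1080) -> (1, 2160) -> return 2160

Answer: 2160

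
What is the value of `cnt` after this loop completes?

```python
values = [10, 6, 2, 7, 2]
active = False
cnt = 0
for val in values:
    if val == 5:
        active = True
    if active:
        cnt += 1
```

Count elements after first 5 in [10, 6, 2, 7, 2]
`cnt` takes the values: 0

Answer: 0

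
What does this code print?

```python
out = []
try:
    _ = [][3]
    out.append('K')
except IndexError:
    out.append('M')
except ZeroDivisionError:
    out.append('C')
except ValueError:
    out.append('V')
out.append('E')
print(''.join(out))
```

Execution trace: 'M' (except IndexError) → 'E' (after the try/except). Output: ME

Answer: ME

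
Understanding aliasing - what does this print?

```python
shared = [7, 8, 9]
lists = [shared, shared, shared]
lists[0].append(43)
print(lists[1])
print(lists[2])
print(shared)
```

Key concept: list of same reference.
Step by step:
`shared = [7, 8, 9]` → shared = [7, 8, 9]
`lists = [shared, shared, shared]` → lists = [[7, 8, 9], [7, 8, 9], [7, 8, 9]]
`lists[0].append(43)` → shared = [7, 8, 9, 43]; lists = [[7, 8, 9, 43], [7, 8, 9, 43], [7, 8, 9, 43]]
`print(lists[1])` → prints [7, 8, 9, 43]
`print(lists[2])` → prints [7, 8, 9, 43]
`print(shared)` → prints [7, 8, 9, 43]

Answer:
[7, 8, 9, 43]
[7, 8, 9, 43]
[7, 8, 9, 43]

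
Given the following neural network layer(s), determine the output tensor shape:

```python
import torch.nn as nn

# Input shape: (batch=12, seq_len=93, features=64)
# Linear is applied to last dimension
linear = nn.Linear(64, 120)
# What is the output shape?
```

Input: (12, 93, 64) -> Output: (12, 93, 120)

Answer: (12, 93, 120)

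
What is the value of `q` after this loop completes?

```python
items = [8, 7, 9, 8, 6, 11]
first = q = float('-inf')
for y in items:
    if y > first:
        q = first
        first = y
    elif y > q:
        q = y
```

Second largest (with repeats) in [8, 7, 9, 8, 6, 11]
`q` takes the values: -inf → 7 → 8 → 9

Answer: 9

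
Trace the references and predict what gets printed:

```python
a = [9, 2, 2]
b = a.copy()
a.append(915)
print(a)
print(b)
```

Key concept: list.copy() creates independent copy.
Step by step:
`a = [9, 2, 2]` → a = [9, 2, 2]
`b = a.copy()` → b = [9, 2, 2]
`a.append(915)` → a = [9, 2, 2, 915]
`print(a)` → prints [9, 2, 2, 915]
`print(b)` → prints [9, 2, 2]

Answer:
[9, 2, 2, 915]
[9, 2, 2]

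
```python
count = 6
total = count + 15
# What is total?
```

Trace:
`count = 6` → count = 6
`total = count + 15` → total = 21
So total = 21

Answer: 21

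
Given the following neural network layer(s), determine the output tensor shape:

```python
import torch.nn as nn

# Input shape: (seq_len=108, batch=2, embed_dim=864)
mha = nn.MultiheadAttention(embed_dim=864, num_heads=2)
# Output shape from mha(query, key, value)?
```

Input: (108, 2, 864) -> Output: (108, 2, 864)

Answer: (108, 2, 864)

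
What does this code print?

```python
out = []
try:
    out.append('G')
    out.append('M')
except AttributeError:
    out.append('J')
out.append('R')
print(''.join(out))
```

Execution trace: 'G' (try body) → 'M' (try body, no exception) → 'R' (after the try/except). Output: GMR

Answer: GMR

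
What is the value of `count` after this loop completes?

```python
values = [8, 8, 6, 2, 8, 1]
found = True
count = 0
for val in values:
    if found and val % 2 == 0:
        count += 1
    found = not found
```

Count even values at even positions
`count` takes the values: 0 → 1 → 2 → 3

Answer: 3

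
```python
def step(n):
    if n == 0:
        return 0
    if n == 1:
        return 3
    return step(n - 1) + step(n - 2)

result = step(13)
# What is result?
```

Build up from base cases: step(0)=0, step(1)=3, step(2)=3, step(3)=6, step(4)=9, step(5)=15, step(6)=24, ..., step(13)=699

Answer: 699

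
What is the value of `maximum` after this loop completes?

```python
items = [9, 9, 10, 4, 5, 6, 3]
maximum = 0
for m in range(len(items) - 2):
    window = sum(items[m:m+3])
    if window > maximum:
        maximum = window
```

Max sum of 3-element window in [9, 9, 10, 4, 5, 6, 3]
`maximum` takes the values: 0 → 28

Answer: 28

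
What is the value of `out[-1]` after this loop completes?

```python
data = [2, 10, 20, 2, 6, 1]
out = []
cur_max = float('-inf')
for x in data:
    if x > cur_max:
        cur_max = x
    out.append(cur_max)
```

Running max ends at 20
`out` takes the values: [] → [2] → [2, 10] → [2, 10, 20] → [2, 10, 20, 20] → [2, 10, 20, 20, 20] → [2, 10, 20, 20, 20, 20]
So `out[-1]` = 20

Answer: 20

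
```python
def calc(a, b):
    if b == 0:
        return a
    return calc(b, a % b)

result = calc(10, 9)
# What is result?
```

calc(10, 9) -> calc(9, 1) -> calc(1, 0) -> 1

Answer: 1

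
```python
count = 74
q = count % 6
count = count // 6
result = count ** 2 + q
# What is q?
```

Trace:
`count = 74` → count = 74
`q = count % 6` → q = 2
`count = count // 6` → count = 12
`result = count ** 2 + q` → result = 146
So q = 2

Answer: 2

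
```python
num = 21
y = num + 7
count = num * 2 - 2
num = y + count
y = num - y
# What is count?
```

Trace:
`num = 21` → num = 21
`y = num + 7` → y = 28
`count = num * 2 - 2` → count = 40
`num = y + count` → num = 68
`y = num - y` → y = 40
So count = 40

Answer: 40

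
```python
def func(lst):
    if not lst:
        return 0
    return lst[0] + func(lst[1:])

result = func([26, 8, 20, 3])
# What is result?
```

26 + 8 + 20 + 3 + 0 = 57

Answer: 57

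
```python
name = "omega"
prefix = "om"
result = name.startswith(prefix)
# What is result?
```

Trace:
`name = "omega"` → name = 'omega'
`prefix = "om"` → prefix = 'om'
`result = name.startswith(prefix)` → result = True
So result = True

Answer: True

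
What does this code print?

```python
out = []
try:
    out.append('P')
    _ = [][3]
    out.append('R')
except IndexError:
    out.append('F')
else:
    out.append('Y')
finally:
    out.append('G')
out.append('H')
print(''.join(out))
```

Execution trace: 'P' (try body) → 'F' (except IndexError) → 'G' (finally) → 'H' (after the try/except). Output: PFGH

Answer: PFGH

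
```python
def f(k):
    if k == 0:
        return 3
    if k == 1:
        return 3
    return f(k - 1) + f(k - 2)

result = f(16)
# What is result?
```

Build up from base cases: f(0)=3, f(1)=3, f(2)=6, f(3)=9, f(4)=15, f(5)=24, f(6)=39, ..., f(16)=4791

Answer: 4791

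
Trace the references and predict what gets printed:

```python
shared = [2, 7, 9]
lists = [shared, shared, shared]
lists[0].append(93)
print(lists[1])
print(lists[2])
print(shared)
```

Key concept: list of same reference.
Step by step:
`shared = [2, 7, 9]` → shared = [2, 7, 9]
`lists = [shared, shared, shared]` → lists = [[2, 7, 9], [2, 7, 9], [2, 7, 9]]
`lists[0].append(93)` → shared = [2, 7, 9, 93]; lists = [[2, 7, 9, 93], [2, 7, 9, 93], [2, 7, 9, 93]]
`print(lists[1])` → prints [2, 7, 9, 93]
`print(lists[2])` → prints [2, 7, 9, 93]
`print(shared)` → prints [2, 7, 9, 93]

Answer:
[2, 7, 9, 93]
[2, 7, 9, 93]
[2, 7, 9, 93]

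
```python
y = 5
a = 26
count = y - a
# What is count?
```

Trace:
`y = 5` → y = 5
`a = 26` → a = 26
`count = y - a` → count = -21
So count = -21

Answer: -21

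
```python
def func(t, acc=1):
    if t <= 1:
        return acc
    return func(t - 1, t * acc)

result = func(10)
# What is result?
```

Accumulator trace (n, acc): (10, 1) -> (9, 10) -> (8, 90) -> (7, 720) -> (6, 5040) -> (5, 30240) -> (4, 151200) -> (3, 604800) -> (2, 1814400) -> (1, 3628800) -> return 3628800

Answer: 3628800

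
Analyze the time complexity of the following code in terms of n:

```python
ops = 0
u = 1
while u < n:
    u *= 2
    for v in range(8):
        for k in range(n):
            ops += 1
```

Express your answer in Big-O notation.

Each loop level contributes: log n × 1 × n. Multiplying the contributions gives O(n log n).

Answer: O(n log n)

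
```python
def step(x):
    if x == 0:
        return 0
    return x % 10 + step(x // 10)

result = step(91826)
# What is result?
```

Sum of digits of 91826: 6 + 2 + 8 + 1 + 9 = 26

Answer: 26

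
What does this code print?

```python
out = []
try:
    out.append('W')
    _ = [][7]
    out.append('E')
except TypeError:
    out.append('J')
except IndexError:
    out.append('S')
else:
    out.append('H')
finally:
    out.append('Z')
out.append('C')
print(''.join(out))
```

Execution trace: 'W' (try body) → 'S' (except IndexError) → 'Z' (finally) → 'C' (after the try/except). Output: WSZC

Answer: WSZC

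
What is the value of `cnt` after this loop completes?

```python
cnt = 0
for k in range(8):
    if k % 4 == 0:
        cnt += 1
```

Count numbers divisible by 4 in range(8)
`cnt` takes the values: 0 → 1 → 2

Answer: 2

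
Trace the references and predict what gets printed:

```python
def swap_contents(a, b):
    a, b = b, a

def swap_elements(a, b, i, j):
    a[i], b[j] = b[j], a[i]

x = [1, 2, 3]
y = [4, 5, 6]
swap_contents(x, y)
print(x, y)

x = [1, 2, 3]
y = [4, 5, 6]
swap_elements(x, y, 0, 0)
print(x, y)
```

Key concept: parameter rebinding vs mutation.
Step by step:
`x = [1, 2, 3]` → x = [1, 2, 3]
`y = [4, 5, 6]` → y = [4, 5, 6]
`swap_contents(x, y)` → no visible change to tracked variables
`print(x, y)` → prints [1, 2, 3] [4, 5, 6]
`x = [1, 2, 3]` → x = [1, 2, 3]
`y = [4, 5, 6]` → y = [4, 5, 6]
`swap_elements(x, y, 0, 0)` → x = [4, 2, 3]; y = [1, 5, 6]
`print(x, y)` → prints [4, 2, 3] [1, 5, 6]

Answer:
[1, 2, 3] [4, 5, 6]
[4, 2, 3] [1, 5, 6]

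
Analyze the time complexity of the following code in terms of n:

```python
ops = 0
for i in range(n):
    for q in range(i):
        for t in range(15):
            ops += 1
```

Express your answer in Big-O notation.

Each loop level contributes: n × n × 1. Multiplying the contributions gives O(n^2).

Answer: O(n^2)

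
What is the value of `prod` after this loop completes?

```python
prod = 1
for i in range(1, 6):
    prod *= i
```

5! = 120
`prod` takes the values: 1 → 2 → 6 → 24 → 120

Answer: 120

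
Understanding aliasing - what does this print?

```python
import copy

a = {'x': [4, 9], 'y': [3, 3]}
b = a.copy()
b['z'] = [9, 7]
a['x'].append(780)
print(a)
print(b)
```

Key concept: shallow copy of dict with mutable values.
Step by step:
`a = {'x': [4, 9], 'y': [3, 3]}` → a = {'x': [4, 9], 'y': [3, 3]}
`b = a.copy()` → b = {'x': [4, 9], 'y': [3, 3]}
`b['z'] = [9, 7]` → b = {'x': [4, 9], 'y': [3, 3], 'z': [9, 7]}
`a['x'].append(780)` → a = {'x': [4, 9, 780], 'y': [3, 3]}; b = {'x': [4, 9, 780], 'y': [3, 3], 'z': [9, 7]}
`print(a)` → prints {'x': [4, 9, 780], 'y': [3, 3]}
`print(b)` → prints {'x': [4, 9, 780], 'y': [3, 3], 'z': [9, 7]}

Answer:
{'x': [4, 9, 780], 'y': [3, 3]}
{'x': [4, 9, 780], 'y': [3, 3], 'z': [9, 7]}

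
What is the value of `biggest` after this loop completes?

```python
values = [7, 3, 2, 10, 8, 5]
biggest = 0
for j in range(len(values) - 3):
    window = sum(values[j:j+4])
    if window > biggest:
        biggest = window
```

Max sum of 4-element window in [7, 3, 2, 10, 8, 5]
`biggest` takes the values: 0 → 22 → 23 → 25

Answer: 25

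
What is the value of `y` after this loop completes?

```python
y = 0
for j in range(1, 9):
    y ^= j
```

XOR of 1 to 8
`y` takes the values: 0 → 1 → 3 → 0 → 4 → 1 → 7 → 0 → 8

Answer: 8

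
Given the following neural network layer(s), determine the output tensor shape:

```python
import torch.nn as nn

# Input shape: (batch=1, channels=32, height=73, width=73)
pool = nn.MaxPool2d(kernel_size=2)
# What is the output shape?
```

Input: (1, 32, 73, 73) -> Output: (1, 32, 36, 36)

Answer: (1, 32, 36, 36)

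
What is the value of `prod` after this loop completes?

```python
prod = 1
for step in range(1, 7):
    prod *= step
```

6! = 720
`prod` takes the values: 1 → 2 → 6 → 24 → 120 → 720

Answer: 720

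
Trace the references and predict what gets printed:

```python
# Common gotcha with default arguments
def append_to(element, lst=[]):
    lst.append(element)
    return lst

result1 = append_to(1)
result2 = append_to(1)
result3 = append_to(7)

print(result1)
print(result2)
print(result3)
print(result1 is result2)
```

Key concept: mutable default argument gotcha.
Step by step:
`result1 = append_to(1)` → result1 = [1]
`result2 = append_to(1)` → result1 = [1, 1] (same object as result2); result2 = [1, 1] (same object as result1)
`result3 = append_to(7)` → result1 = [1, 1, 7] (same object as result2, result3); result2 = [1, 1, 7] (same object as result1, result3); result3 = [1, 1, 7] (same object as result1, result2)
`print(result1)` → prints [1, 1, 7]
`print(result2)` → prints [1, 1, 7]
`print(result3)` → prints [1, 1, 7]
`print(result1 is result2)` → prints True

Answer:
[1, 1, 7]
[1, 1, 7]
[1, 1, 7]
True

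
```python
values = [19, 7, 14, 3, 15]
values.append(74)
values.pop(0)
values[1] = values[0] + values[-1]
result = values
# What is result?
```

Trace:
`values = [19, 7, 14, 3, 15]` → values = [19, 7, 14, 3, 15]
`values.append(74)` → values = [19, 7, 14, 3, 15, 74]
`values.pop(0)` → values = [7, 14, 3, 15, 74]
`values[1] = values[0] + values[-1]` → values = [7, 81, 3, 15, 74]
`result = values` → result = [7, 81, 3, 15, 74]
So result = [7, 81, 3, 15, 74]

Answer: [7, 81, 3, 15, 74]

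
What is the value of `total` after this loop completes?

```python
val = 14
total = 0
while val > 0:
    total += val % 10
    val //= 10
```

Sum digits of 14
`total` takes the values: 0 → 4 → 5

Answer: 5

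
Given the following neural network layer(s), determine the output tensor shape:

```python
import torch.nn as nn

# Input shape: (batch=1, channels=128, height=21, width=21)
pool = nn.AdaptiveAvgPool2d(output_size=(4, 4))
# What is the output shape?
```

Input: (1, 128, 21, 21) -> Output: (1, 128, 4, 4)

Answer: (1, 128, 4, 4)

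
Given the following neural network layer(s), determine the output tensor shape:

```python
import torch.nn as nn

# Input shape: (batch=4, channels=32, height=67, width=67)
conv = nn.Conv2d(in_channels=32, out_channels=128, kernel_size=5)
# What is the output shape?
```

Input: (4, 32, 67, 67) -> Output: (4, 128, 63, 63)

Answer: (4, 128, 63, 63)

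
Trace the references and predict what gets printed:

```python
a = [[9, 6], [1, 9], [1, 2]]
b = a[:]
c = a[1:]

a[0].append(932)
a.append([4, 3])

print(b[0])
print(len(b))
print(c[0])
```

Key concept: slice with nested mutation.
Step by step:
`a = [[9, 6], [1, 9], [1, 2]]` → a = [[9, 6], [1, 9], [1, 2]]
`b = a[:]` → b = [[9, 6], [1, 9], [1, 2]]
`c = a[1:]` → c = [[1, 9], [1, 2]]
`a[0].append(932)` → a = [[9, 6, 932], [1, 9], [1, 2]]; b = [[9, 6, 932], [1, 9], [1, 2]]
`a.append([4, 3])` → a = [[9, 6, 932], [1, 9], [1, 2], [4, 3]]
`print(b[0])` → prints [9, 6, 932]
`print(len(b))` → prints 3
`print(c[0])` → prints [1, 9]

Answer:
[9, 6, 932]
3
[1, 9]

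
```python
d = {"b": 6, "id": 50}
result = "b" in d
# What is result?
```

Trace:
`d = {"b": 6, "id": 50}` → d = {'b': 6, 'id': 50}
`result = "b" in d` → result = True
So result = True

Answer: True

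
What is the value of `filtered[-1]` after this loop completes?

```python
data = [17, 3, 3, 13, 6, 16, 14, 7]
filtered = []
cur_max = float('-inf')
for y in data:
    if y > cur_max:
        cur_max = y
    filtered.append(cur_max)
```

Running max ends at 17
`filtered` takes the values: [] → [17] → [17, 17] → [17, 17, 17] → [17, 17, 17, 17] → [17, 17, 17, 17, 17] → [17, 17, 17, 17, 17, 17] → [17, 17, 17, 17, 17, 17, 17] → [17, 17, 17, 17, 17, 17, 17, 17]
So `filtered[-1]` = 17

Answer: 17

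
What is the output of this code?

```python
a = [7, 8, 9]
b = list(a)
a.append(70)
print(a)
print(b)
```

Key concept: list() constructor creates copy.
Step by step:
`a = [7, 8, 9]` → a = [7, 8, 9]
`b = list(a)` → b = [7, 8, 9]
`a.append(70)` → a = [7, 8, 9, 70]
`print(a)` → prints [7, 8, 9, 70]
`print(b)` → prints [7, 8, 9]

Answer:
[7, 8, 9, 70]
[7, 8, 9]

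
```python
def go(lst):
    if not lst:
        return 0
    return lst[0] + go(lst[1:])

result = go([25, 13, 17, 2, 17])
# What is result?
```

25 + 13 + 17 + 2 + 17 + 0 = 74

Answer: 74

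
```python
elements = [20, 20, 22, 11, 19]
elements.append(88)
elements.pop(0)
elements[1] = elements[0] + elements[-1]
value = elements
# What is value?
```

Trace:
`elements = [20, 20, 22, 11, 19]` → elements = [20, 20, 22, 11, 19]
`elements.append(88)` → elements = [20, 20, 22, 11, 19, 88]
`elements.pop(0)` → elements = [20, 22, 11, 19, 88]
`elements[1] = elements[0] + elements[-1]` → elements = [20, 108, 11, 19, 88]
`value = elements` → value = [20, 108, 11, 19, 88]
So value = [20, 108, 11, 19, 88]

Answer: [20, 108, 11, 19, 88]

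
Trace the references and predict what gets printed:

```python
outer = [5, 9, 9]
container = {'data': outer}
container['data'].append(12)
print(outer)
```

Key concept: dict holds reference to list.
Step by step:
`outer = [5, 9, 9]` → outer = [5, 9, 9]
`container = {'data': outer}` → container = {'data': [5, 9, 9]}
`container['data'].append(12)` → outer = [5, 9, 9, 12]; container = {'data': [5, 9, 9, 12]}
`print(outer)` → prints [5, 9, 9, 12]

Answer: [5, 9, 9, 12]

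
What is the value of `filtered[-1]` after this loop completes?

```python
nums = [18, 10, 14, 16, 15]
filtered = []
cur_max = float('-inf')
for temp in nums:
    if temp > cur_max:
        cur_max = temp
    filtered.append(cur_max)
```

Running max ends at 18
`filtered` takes the values: [] → [18] → [18, 18] → [18, 18, 18] → [18, 18, 18, 18] → [18, 18, 18, 18, 18]
So `filtered[-1]` = 18

Answer: 18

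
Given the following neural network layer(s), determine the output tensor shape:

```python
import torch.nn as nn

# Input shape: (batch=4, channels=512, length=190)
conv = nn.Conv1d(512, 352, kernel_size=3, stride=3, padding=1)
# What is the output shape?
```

Input: (4, 512, 190) -> Output: (4, 352, 64)

Answer: (4, 352, 64)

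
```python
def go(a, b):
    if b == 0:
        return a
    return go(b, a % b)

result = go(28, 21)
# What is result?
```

go(28, 21) -> go(21, 7) -> go(7, 0) -> 7

Answer: 7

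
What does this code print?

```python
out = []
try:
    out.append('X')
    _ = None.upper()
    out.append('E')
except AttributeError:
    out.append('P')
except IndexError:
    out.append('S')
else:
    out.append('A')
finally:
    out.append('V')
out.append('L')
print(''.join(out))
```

Execution trace: 'X' (try body) → 'P' (except AttributeError) → 'V' (finally) → 'L' (after the try/except). Output: XPVL

Answer: XPVL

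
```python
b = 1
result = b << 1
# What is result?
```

Trace:
`b = 1` → b = 1
`result = b << 1` → result = 2
So result = 2

Answer: 2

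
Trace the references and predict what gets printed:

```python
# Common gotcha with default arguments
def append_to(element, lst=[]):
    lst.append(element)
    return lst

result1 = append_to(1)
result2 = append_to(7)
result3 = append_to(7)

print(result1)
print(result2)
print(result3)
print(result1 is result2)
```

Key concept: mutable default argument gotcha.
Step by step:
`result1 = append_to(1)` → result1 = [1]
`result2 = append_to(7)` → result1 = [1, 7] (same object as result2); result2 = [1, 7] (same object as result1)
`result3 = append_to(7)` → result1 = [1, 7, 7] (same object as result2, result3); result2 = [1, 7, 7] (same object as result1, result3); result3 = [1, 7, 7] (same object as result1, result2)
`print(result1)` → prints [1, 7, 7]
`print(result2)` → prints [1, 7, 7]
`print(result3)` → prints [1, 7, 7]
`print(result1 is result2)` → prints True

Answer:
[1, 7, 7]
[1, 7, 7]
[1, 7, 7]
True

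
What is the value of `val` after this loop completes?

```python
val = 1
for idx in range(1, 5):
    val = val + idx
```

Start at 1, add 1 through 4
`val` takes the values: 1 → 2 → 4 → 7 → 11

Answer: 11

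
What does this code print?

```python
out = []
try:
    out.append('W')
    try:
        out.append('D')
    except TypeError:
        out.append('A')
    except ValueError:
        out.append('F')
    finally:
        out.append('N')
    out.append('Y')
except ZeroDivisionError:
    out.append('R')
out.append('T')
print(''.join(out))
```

Execution trace: 'W' (try body) → 'D' (inner try body, no exception) → 'N' (inner finally) → 'Y' (try body, no exception) → 'T' (after the try/except). Output: WDNYT

Answer: WDNYT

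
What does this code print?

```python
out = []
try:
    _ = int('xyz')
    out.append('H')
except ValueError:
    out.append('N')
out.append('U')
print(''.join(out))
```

Execution trace: 'N' (except ValueError) → 'U' (after the try/except). Output: NU

Answer: NU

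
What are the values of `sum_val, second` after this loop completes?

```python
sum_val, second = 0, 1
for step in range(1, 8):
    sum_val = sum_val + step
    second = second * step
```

Sum and factorial of 1 to 7
`sum_val, second` takes the values: (0, 1) → (1, 1) → (3, 1) → (3, 2) → (6, 2) → (6, 6) → (10, 6) → (10, 24) → (15, 24) → (15, 120) → (21, 120) → (21, 720) → (28, 720) → (28, 5040)

Answer: 28, 5040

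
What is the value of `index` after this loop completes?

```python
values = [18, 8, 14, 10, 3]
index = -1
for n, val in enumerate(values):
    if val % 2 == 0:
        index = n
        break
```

First even number index in [18, 8, 14, 10, 3]
`index` takes the values: -1 → 0

Answer: 0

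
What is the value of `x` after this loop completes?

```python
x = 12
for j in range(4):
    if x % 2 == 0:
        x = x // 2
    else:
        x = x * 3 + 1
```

Collatz-style transformation from 12
`x` takes the values: 12 → 6 → 3 → 10 → 5

Answer: 5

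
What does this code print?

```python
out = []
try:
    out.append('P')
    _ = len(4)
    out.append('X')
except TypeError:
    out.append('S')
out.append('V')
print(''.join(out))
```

Execution trace: 'P' (try body) → 'S' (except TypeError) → 'V' (after the try/except). Output: PSV

Answer: PSV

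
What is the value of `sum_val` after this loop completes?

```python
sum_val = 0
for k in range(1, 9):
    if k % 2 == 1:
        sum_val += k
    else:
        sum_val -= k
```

Add odd, subtract even
`sum_val` takes the values: 0 → 1 → -1 → 2 → -2 → 3 → -3 → 4 → -4

Answer: -4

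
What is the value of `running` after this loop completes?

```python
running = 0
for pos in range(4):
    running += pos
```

Sum of 0 to 3 = 6
`running` takes the values: 0 → 1 → 3 → 6

Answer: 6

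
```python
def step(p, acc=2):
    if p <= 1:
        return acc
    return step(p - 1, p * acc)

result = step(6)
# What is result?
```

Accumulator trace (n, acc): (6, 2) -> (5, 12) -> (4, 60) -> (3, 240) -> (2, 720) -> (1, 1440) -> return 1440

Answer: 1440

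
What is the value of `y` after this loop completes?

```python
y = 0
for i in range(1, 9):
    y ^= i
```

XOR of 1 to 8
`y` takes the values: 0 → 1 → 3 → 0 → 4 → 1 → 7 → 0 → 8

Answer: 8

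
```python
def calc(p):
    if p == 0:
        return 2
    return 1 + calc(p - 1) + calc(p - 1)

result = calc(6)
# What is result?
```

calc(p) = 1 + 2·calc(p-1), calc(0)=2. Closed form: (2+1)·2^6 - 1 = 191.

Answer: 191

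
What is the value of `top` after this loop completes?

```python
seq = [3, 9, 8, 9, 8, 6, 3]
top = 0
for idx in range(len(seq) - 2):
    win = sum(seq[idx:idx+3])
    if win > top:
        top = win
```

Max sum of 3-element window in [3, 9, 8, 9, 8, 6, 3]
`top` takes the values: 0 → 20 → 26

Answer: 26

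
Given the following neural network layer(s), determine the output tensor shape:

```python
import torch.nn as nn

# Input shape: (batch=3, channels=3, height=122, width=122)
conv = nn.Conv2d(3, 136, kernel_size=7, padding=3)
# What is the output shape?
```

Input: (3, 3, 122, 122) -> Output: (3, 136, 122, 122)

Answer: (3, 136, 122, 122)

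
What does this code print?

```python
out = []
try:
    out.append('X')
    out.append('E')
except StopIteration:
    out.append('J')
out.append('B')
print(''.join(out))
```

Execution trace: 'X' (try body) → 'E' (try body, no exception) → 'B' (after the try/except). Output: XEB

Answer: XEB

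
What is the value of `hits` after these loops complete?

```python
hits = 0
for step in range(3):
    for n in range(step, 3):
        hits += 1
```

Upper triangle: 3 + 2 + ... + 1
`hits` takes the values: 0 → 1 → 2 → 3 → 4 → 5 → 6

Answer: 6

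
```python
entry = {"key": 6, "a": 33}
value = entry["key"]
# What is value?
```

Trace:
`entry = {"key": 6, "a": 33}` → entry = {'key': 6, 'a': 33}
`value = entry["key"]` → value = 6
So value = 6

Answer: 6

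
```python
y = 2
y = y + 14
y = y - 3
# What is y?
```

Trace:
`y = 2` → y = 2
`y = y + 14` → y = 16
`y = y - 3` → y = 13
So y = 13

Answer: 13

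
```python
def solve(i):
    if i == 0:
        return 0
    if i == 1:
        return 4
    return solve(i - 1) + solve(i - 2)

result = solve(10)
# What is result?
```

Build up from base cases: solve(0)=0, solve(1)=4, solve(2)=4, solve(3)=8, solve(4)=12, solve(5)=20, solve(6)=32, ..., solve(10)=220

Answer: 220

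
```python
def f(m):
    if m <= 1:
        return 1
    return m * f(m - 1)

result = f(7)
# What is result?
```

f(7) = 7 * 6 * 5 * 4 * 3 * 2 * 1 = 5040

Answer: 5040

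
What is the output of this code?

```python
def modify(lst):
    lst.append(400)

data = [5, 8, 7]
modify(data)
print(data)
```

Key concept: function modifies passed list.
Step by step:
`data = [5, 8, 7]` → data = [5, 8, 7]
`modify(data)` → data = [5, 8, 7, 400]
`print(data)` → prints [5, 8, 7, 400]

Answer: [5, 8, 7, 400]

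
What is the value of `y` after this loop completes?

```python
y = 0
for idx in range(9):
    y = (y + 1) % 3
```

Increment mod 3, 9 times = 0
`y` takes the values: 0 → 1 → 2 → 0 → 1 → 2 → 0 → 1 → 2 → 0

Answer: 0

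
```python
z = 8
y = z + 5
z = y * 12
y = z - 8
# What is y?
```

Trace:
`z = 8` → z = 8
`y = z + 5` → y = 13
`z = y * 12` → z = 156
`y = z - 8` → y = 148
So y = 148

Answer: 148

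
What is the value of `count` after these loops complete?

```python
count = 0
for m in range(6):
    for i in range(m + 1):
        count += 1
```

Triangle: 1 + 2 + ... + 6
`count` takes the values: 0 → 1 → 2 → 3 → 4 → 5 → 6 → 7 → 8 → 9 → 10 → 11 → 12 → 13 → 14 → 15 → 16 → 17 → 18 → 19 → 20 → 21

Answer: 21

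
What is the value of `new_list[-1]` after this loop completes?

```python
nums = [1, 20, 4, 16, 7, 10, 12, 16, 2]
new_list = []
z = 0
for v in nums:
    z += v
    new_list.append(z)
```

Cumulative sum ends at 88
`new_list` takes the values: [] → [1] → [1, 21] → [1, 21, 25] → [1, 21, 25, 41] → [1, 21, 25, 41, 48] → [1, 21, 25, 41, 48, 58] → [1, 21, 25, 41, 48, 58, 70] → [1, 21, 25, 41, 48, 58, 70, 86] → [1, 21, 25, 41, 48, 58, 70, 86, 88]
So `new_list[-1]` = 88

Answer: 88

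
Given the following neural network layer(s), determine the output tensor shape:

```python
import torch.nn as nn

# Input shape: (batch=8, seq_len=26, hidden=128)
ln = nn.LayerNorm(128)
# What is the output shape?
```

Input: (8, 26, 128) -> Output: (8, 26, 128)

Answer: (8, 26, 128)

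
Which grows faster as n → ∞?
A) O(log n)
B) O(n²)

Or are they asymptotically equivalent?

O(log n) vs O(n²): Higher order terms dominate.

Answer: B) O(n²) grows faster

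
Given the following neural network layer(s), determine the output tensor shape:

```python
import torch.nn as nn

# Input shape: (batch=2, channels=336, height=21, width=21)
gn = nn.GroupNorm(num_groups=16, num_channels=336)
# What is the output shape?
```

Input: (2, 336, 21, 21) -> Output: (2, 336, 21, 21)

Answer: (2, 336, 21, 21)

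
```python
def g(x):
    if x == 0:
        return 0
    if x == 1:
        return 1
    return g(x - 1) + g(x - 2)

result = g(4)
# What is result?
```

Build up from base cases: g(0)=0, g(1)=1, g(2)=1, g(3)=2, g(4)=3

Answer: 3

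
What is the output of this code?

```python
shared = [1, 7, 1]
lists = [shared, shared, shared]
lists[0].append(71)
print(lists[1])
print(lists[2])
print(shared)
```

Key concept: list of same reference.
Step by step:
`shared = [1, 7, 1]` → shared = [1, 7, 1]
`lists = [shared, shared, shared]` → lists = [[1, 7, 1], [1, 7, 1], [1, 7, 1]]
`lists[0].append(71)` → shared = [1, 7, 1, 71]; lists = [[1, 7, 1, 71], [1, 7, 1, 71], [1, 7, 1, 71]]
`print(lists[1])` → prints [1, 7, 1, 71]
`print(lists[2])` → prints [1, 7, 1, 71]
`print(shared)` → prints [1, 7, 1, 71]

Answer:
[1, 7, 1, 71]
[1, 7, 1, 71]
[1, 7, 1, 71]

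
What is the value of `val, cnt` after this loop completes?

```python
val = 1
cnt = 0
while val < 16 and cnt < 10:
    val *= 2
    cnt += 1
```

Double until >= 16 or 10 iterations
`val, cnt` takes the values: (1, 0) → (2, 0) → (2, 1) → (4, 1) → (4, 2) → (8, 2) → (8, 3) → (16, 3) → (16, 4)

Answer: 16, 4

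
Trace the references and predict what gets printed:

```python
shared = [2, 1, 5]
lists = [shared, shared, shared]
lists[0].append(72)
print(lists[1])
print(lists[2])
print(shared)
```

Key concept: list of same reference.
Step by step:
`shared = [2, 1, 5]` → shared = [2, 1, 5]
`lists = [shared, shared, shared]` → lists = [[2, 1, 5], [2, 1, 5], [2, 1, 5]]
`lists[0].append(72)` → shared = [2, 1, 5, 72]; lists = [[2, 1, 5, 72], [2, 1, 5, 72], [2, 1, 5, 72]]
`print(lists[1])` → prints [2, 1, 5, 72]
`print(lists[2])` → prints [2, 1, 5, 72]
`print(shared)` → prints [2, 1, 5, 72]

Answer:
[2, 1, 5, 72]
[2, 1, 5, 72]
[2, 1, 5, 72]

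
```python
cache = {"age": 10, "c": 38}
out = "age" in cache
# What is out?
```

Trace:
`cache = {"age": 10, "c": 38}` → cache = {'age': 10, 'c': 38}
`out = "age" in cache` → out = True
So out = True

Answer: True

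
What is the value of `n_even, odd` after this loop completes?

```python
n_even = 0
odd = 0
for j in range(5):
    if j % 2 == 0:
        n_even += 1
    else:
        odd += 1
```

Count evens and odds in range(5)
`n_even, odd` takes the values: (0, 0) → (1, 0) → (1, 1) → (2, 1) → (2, 2) → (3, 2)

Answer: 3, 2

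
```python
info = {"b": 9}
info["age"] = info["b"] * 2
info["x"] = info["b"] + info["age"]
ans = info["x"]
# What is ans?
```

Trace:
`info = {"b": 9}` → info = {'b': 9}
`info["age"] = info["b"] * 2` → info = {'b': 9, 'age': 18}
`info["x"] = info["b"] + info["age"]` → info = {'b': 9, 'age': 18, 'x': 27}
`ans = info["x"]` → ans = 27
So ans = 27

Answer: 27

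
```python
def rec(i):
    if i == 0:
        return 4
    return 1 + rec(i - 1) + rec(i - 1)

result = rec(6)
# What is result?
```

rec(i) = 1 + 2·rec(i-1), rec(0)=4. Closed form: (4+1)·2^6 - 1 = 319.

Answer: 319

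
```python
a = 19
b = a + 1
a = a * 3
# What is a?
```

Trace:
`a = 19` → a = 19
`b = a + 1` → b = 20
`a = a * 3` → a = 57
So a = 57

Answer: 57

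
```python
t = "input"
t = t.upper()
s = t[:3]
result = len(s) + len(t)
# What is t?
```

Trace:
`t = "input"` → t = 'input'
`t = t.upper()` → t = 'INPUT'
`s = t[:3]` → s = 'INP'
`result = len(s) + len(t)` → result = 8
So t = 'INPUT'

Answer: 'INPUT'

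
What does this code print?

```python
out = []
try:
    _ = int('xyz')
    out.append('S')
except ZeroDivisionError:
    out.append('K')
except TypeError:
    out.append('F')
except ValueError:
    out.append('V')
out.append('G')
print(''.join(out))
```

Execution trace: 'V' (except ValueError) → 'G' (after the try/except). Output: VG

Answer: VG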